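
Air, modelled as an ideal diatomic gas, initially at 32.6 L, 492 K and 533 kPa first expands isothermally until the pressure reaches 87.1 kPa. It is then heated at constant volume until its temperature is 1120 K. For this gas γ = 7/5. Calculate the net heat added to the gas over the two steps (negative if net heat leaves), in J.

n = P₁V₁/(RT₁) = 533×32.6/(8.314×492) = 4.25 mol.
Step 1 — Isothermal: T stays 492 K; PV = const ⇒ V₂ = 199 L, P₂ = 87.1 kPa.
ΔU = 0 (ideal gas, T constant).
W = nRT ln(V₂/V₁) = 4.25×8.314×492×ln(6.12) = 31500 J.
Q = ΔU + W = 31500 J.
State after step 1: P = 87.1 kPa, V = 199 L, T = 492 K.
Step 2 — Isochoric: V stays 199 L; P/T = const ⇒ T₂ = 1120 K, P₂ = 198 kPa.
W = 0 (no volume change).
ΔU = nCvΔT = 4.25×20.8×(1120−492) = 55400 J.
Q = ΔU = 55400 J.
Net over both steps: W = 31500 J, Q = 86900 J, ΔU = 55400 J.

86900 J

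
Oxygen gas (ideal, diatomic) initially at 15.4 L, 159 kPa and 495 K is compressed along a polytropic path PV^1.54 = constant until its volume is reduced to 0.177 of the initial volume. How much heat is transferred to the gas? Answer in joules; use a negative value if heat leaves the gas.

n = P₁V₁/(RT₁) = 159×15.4/(8.314×495) = 0.595 mol.
Polytropic n=1.54: T₂ = T₁(V₁/V₂)^(n−1) = 495×(5.65)^0.54 = 1260 K; P₂ = P₁(V₁/V₂)^n = 2290 kPa.
W = (P₁V₁−P₂V₂)/(n−1) = (159×15.4−2290×2.73)/0.54 = -7020 J.
ΔU = nCvΔT = 0.595×20.8×(1260−495) = 9470 J.
Q = ΔU + W = 2460 J.

2460 J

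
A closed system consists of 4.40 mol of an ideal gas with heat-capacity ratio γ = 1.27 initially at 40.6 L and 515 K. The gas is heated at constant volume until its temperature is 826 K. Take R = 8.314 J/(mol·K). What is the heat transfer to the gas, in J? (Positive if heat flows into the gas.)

42100 J

P₁ = nRT₁/V₁ = 4.40×8.314×515/40.6 = 464 kPa.
Isochoric: V stays 40.6 L; P/T = const ⇒ T₂ = 826 K, P₂ = 744 kPa.
W = 0 (no volume change).
ΔU = nCvΔT = 4.40×30.8×(826−515) = 42100 J.
Q = ΔU = 42100 J.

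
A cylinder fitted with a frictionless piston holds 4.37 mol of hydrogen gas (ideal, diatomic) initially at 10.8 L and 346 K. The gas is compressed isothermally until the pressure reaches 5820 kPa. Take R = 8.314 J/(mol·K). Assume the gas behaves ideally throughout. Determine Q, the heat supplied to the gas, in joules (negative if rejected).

-20200 J

P₁ = nRT₁/V₁ = 4.37×8.314×346/10.8 = 1160 kPa.
Isothermal: T stays 346 K; PV = const ⇒ V₂ = 2.16 L, P₂ = 5820 kPa.
ΔU = 0 (ideal gas, T constant).
W = nRT ln(V₂/V₁) = 4.37×8.314×346×ln(0.200) = -20200 J.
Q = ΔU + W = -20200 J.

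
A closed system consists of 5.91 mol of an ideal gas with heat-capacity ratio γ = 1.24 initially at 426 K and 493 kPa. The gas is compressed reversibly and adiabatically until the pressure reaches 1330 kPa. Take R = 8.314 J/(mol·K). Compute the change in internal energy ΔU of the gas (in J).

18500 J

V₁ = nRT₁/P₁ = 5.91×8.314×426/493 = 42.5 L.
Adiabatic: T₂/T₁ = (P₂/P₁)^((γ−1)/γ) ⇒ T₂ = 426×(2.70)^0.194 = 516 K; V₂ = 19.1 L.
For an ideal gas ΔU = nCvΔT with Cv = R/(γ−1) = 34.6 J/(mol·K).
ΔU = 5.91×34.6×(516−426) = 18500 J.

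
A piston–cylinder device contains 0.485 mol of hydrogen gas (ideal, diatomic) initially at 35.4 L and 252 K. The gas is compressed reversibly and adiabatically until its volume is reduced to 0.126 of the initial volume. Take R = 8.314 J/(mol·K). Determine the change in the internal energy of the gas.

3280 J

P₁ = nRT₁/V₁ = 0.485×8.314×252/35.4 = 28.7 kPa.
Adiabatic: TV^(γ−1) = const ⇒ T₂ = 252×(7.94)^0.400 = 577 K; PV^γ = const ⇒ P₂ = 522 kPa.
For an ideal gas ΔU = nCvΔT with Cv = (5/2)R = 20.8 J/(mol·K).
ΔU = 0.485×20.8×(577−252) = 3280 J.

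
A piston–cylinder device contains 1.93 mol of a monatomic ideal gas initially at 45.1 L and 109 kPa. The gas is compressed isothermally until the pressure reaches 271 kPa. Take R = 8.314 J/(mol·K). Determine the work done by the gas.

T₁ = P₁V₁/(nR) = 109×45.1/(1.93×8.314) = 306 K.
Isothermal: T stays 306 K; PV = const ⇒ V₂ = 18.1 L, P₂ = 271 kPa.
W = nRT ln(V₂/V₁) = 1.93×8.314×306×ln(0.402) = -4480 J.

-4480 J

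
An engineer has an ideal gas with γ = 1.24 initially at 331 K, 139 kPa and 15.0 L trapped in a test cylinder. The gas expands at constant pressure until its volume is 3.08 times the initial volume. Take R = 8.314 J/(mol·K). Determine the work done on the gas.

-4340 J

n = P₁V₁/(RT₁) = 139×15.0/(8.314×331) = 0.758 mol.
Isobaric: P stays 139 kPa; V/T = const ⇒ T₂ = 1020 K, V₂ = 46.2 L.
W = PΔV = 139×(46.2−15.0) kPa·L = 4340 J.
Work done on the gas = −W_by = -4340 J.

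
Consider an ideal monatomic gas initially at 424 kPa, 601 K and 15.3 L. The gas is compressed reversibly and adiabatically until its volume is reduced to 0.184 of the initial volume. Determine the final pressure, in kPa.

Adiabatic: TV^(γ−1) = const ⇒ T₂ = 601×(5.43)^0.667 = 1860 K; PV^γ = const ⇒ P₂ = 7120 kPa.

7120 kPa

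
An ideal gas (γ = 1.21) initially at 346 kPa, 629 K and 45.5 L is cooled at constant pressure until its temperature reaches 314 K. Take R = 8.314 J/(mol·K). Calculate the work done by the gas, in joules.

n = P₁V₁/(RT₁) = 346×45.5/(8.314×629) = 3.01 mol.
Isobaric: P stays 346 kPa; V/T = const ⇒ T₂ = 314 K, V₂ = 22.7 L.
W = PΔV = 346×(22.7−45.5) kPa·L = -7880 J.

-7880 J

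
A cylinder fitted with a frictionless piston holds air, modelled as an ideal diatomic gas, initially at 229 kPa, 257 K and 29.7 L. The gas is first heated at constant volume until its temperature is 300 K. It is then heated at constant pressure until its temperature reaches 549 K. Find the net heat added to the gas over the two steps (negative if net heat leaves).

n = P₁V₁/(RT₁) = 229×29.7/(8.314×257) = 3.18 mol.
Step 1 — Isochoric: V stays 29.7 L; P/T = const ⇒ T₂ = 300 K, P₂ = 267 kPa.
W = 0 (no volume change).
ΔU = nCvΔT = 3.18×20.8×(300−257) = 2840 J.
Q = ΔU = 2840 J.
State after step 1: P = 267 kPa, V = 29.7 L, T = 300 K.
Step 2 — Isobaric: P stays 267 kPa; V/T = const ⇒ T₂ = 549 K, V₂ = 54.4 L.
W = PΔV = 267×(54.4−29.7) kPa·L = 6590 J.
ΔU = nCvΔT = 3.18×20.8×(549−300) = 16500 J.
Q = ΔU + W = nCpΔT = 23100 J.
Net over both steps: W = 6590 J, Q = 25900 J, ΔU = 19300 J.

25900 J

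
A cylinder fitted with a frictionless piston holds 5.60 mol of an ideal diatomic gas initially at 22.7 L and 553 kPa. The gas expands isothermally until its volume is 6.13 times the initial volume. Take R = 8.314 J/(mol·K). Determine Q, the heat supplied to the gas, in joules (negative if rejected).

T₁ = P₁V₁/(nR) = 553×22.7/(5.60×8.314) = 270 K.
Isothermal: T stays 270 K; PV = const ⇒ V₂ = 139 L, P₂ = 90.2 kPa.
ΔU = 0 (ideal gas, T constant).
W = nRT ln(V₂/V₁) = 5.60×8.314×270×ln(6.13) = 22800 J.
Q = ΔU + W = 22800 J.

22800 J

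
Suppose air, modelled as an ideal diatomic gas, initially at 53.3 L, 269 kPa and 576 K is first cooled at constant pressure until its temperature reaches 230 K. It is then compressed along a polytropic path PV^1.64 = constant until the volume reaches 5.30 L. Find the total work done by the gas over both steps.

n = P₁V₁/(RT₁) = 269×53.3/(8.314×576) = 2.99 mol.
Step 1 — Isobaric: P stays 269 kPa; V/T = const ⇒ T₂ = 230 K, V₂ = 21.3 L.
W = PΔV = 269×(21.3−53.3) kPa·L = -8610 J.
ΔU = nCvΔT = 2.99×20.8×(230−576) = -21500 J.
Q = ΔU + W = nCpΔT = -30100 J.
State after step 1: P = 269 kPa, V = 21.3 L, T = 230 K.
Step 2 — Polytropic n=1.64: T₂ = T₁(V₁/V₂)^(n−1) = 230×(4.02)^0.64 = 560 K; P₂ = P₁(V₁/V₂)^n = 2630 kPa.
W = (P₁V₁−P₂V₂)/(n−1) = (269×21.3−2630×5.30)/0.64 = -12800 J.
ΔU = nCvΔT = 2.99×20.8×(560−230) = 20500 J.
Q = ΔU + W = 7700 J.
Net over both steps: W = -21400 J, Q = -22400 J, ΔU = -1000 J.

-21400 J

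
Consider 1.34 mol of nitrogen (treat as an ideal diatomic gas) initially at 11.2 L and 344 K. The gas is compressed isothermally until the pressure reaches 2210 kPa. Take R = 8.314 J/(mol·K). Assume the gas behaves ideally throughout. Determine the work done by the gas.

-7150 J

P₁ = nRT₁/V₁ = 1.34×8.314×344/11.2 = 342 kPa.
Isothermal: T stays 344 K; PV = const ⇒ V₂ = 1.73 L, P₂ = 2210 kPa.
W = nRT ln(V₂/V₁) = 1.34×8.314×344×ln(0.155) = -7150 J.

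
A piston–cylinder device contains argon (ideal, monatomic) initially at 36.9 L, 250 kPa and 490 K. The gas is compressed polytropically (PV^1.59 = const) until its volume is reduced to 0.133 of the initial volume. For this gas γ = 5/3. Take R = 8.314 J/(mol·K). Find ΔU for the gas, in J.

31700 J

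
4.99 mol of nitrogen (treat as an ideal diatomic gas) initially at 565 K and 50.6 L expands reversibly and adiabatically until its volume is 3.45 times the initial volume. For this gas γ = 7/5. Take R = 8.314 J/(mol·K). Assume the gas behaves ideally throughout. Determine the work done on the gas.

P₁ = nRT₁/V₁ = 4.99×8.314×565/50.6 = 463 kPa.
Adiabatic: TV^(γ−1) = const ⇒ T₂ = 565×(0.290)^0.400 = 344 K; PV^γ = const ⇒ P₂ = 81.8 kPa.
ΔU = nCvΔT = 4.99×20.8×(344−565) = -22900 J.
Q = 0 for an adiabatic process, so W = −ΔU = 22900 J.
Work done on the gas = −W_by = -22900 J.

-22900 J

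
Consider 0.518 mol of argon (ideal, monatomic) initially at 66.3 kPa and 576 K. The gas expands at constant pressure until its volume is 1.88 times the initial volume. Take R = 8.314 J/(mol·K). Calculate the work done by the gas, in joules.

V₁ = nRT₁/P₁ = 0.518×8.314×576/66.3 = 37.4 L.
Isobaric: P stays 66.3 kPa; V/T = const ⇒ T₂ = 1080 K, V₂ = 70.3 L.
W = PΔV = 66.3×(70.3−37.4) kPa·L = 2180 J.

2180 J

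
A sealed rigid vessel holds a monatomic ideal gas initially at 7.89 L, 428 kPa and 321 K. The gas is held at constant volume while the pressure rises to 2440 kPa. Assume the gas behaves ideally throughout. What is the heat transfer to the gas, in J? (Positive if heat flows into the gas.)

n = P₁V₁/(RT₁) = 428×7.89/(8.314×321) = 1.27 mol.
Isochoric: V stays 7.89 L; P/T = const ⇒ T₂ = 1830 K, P₂ = 2440 kPa.
W = 0 (no volume change).
ΔU = nCvΔT = 1.27×12.5×(1830−321) = 23800 J.
Q = ΔU = 23800 J.

23800 J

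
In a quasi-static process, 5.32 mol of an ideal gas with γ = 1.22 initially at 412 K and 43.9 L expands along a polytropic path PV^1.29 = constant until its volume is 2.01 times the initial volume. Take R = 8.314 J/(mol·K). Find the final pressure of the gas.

P₁ = nRT₁/V₁ = 5.32×8.314×412/43.9 = 415 kPa.
Polytropic n=1.29: T₂ = T₁(V₁/V₂)^(n−1) = 412×(0.498)^0.29 = 336 K; P₂ = P₁(V₁/V₂)^n = 169 kPa.

169 kPa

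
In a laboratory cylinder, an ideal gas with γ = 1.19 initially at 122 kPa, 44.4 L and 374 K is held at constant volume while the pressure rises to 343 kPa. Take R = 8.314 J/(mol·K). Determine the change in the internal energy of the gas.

51600 J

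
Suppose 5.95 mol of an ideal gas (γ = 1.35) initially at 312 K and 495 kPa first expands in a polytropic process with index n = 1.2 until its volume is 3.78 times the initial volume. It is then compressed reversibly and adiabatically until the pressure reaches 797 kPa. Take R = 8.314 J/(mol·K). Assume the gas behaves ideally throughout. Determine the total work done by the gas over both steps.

-6020 J

V₁ = nRT₁/P₁ = 5.95×8.314×312/495 = 31.2 L.
Step 1 — Polytropic n=1.2: T₂ = T₁(V₁/V₂)^(n−1) = 312×(0.265)^0.20 = 239 K; P₂ = P₁(V₁/V₂)^n = 100 kPa.
W = (P₁V₁−P₂V₂)/(n−1) = (495×31.2−100×118)/0.20 = 18000 J.
ΔU = nCvΔT = 5.95×23.8×(239−312) = -10300 J.
Q = ΔU + W = 7720 J.
State after step 1: P = 100 kPa, V = 118 L, T = 239 K.
Step 2 — Adiabatic: T₂/T₁ = (P₂/P₁)^((γ−1)/γ) ⇒ T₂ = 239×(7.94)^0.259 = 409 K; V₂ = 25.4 L.
ΔU = nCvΔT = 5.95×23.8×(409−239) = 24000 J.
Q = 0 for an adiabatic process, so W = −ΔU = -24000 J.
Net over both steps: W = -6020 J, Q = 7720 J, ΔU = 13700 J.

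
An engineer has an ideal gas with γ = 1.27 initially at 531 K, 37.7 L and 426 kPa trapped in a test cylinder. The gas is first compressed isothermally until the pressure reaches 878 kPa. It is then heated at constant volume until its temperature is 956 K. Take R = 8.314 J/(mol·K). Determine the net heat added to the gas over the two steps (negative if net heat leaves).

n = P₁V₁/(RT₁) = 426×37.7/(8.314×531) = 3.64 mol.
Step 1 — Isothermal: T stays 531 K; PV = const ⇒ V₂ = 18.3 L, P₂ = 878 kPa.
ΔU = 0 (ideal gas, T constant).
W = nRT ln(V₂/V₁) = 3.64×8.314×531×ln(0.485) = -11600 J.
Q = ΔU + W = -11600 J.
State after step 1: P = 878 kPa, V = 18.3 L, T = 531 K.
Step 2 — Isochoric: V stays 18.3 L; P/T = const ⇒ T₂ = 956 K, P₂ = 1580 kPa.
W = 0 (no volume change).
ΔU = nCvΔT = 3.64×30.8×(956−531) = 47600 J.
Q = ΔU = 47600 J.
Net over both steps: W = -11600 J, Q = 36000 J, ΔU = 47600 J.

36000 J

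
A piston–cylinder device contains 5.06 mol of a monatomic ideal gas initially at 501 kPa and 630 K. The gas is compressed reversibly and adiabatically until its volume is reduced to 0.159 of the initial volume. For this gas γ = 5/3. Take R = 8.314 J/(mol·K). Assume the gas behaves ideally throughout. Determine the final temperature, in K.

V₁ = nRT₁/P₁ = 5.06×8.314×630/501 = 52.9 L.
Adiabatic: TV^(γ−1) = const ⇒ T₂ = 630×(6.29)^0.667 = 2150 K; PV^γ = const ⇒ P₂ = 10700 kPa.

2150 K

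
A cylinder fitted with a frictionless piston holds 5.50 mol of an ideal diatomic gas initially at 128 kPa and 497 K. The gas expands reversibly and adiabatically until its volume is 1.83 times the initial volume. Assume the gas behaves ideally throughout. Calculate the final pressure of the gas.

54.9 kPa

V₁ = nRT₁/P₁ = 5.50×8.314×497/128 = 178 L.
Adiabatic: TV^(γ−1) = const ⇒ T₂ = 497×(0.546)^0.400 = 390 K; PV^γ = const ⇒ P₂ = 54.9 kPa.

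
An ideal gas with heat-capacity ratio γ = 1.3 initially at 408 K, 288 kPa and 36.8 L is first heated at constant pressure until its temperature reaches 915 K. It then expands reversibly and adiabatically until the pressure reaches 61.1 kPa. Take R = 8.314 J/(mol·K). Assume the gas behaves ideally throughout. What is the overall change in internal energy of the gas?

n = P₁V₁/(RT₁) = 288×36.8/(8.314×408) = 3.12 mol.
Step 1 — Isobaric: P stays 288 kPa; V/T = const ⇒ T₂ = 915 K, V₂ = 82.5 L.
W = PΔV = 288×(82.5−36.8) kPa·L = 13200 J.
ΔU = nCvΔT = 3.12×27.7×(915−408) = 43900 J.
Q = ΔU + W = nCpΔT = 57100 J.
State after step 1: P = 288 kPa, V = 82.5 L, T = 915 K.
Step 2 — Adiabatic: T₂/T₁ = (P₂/P₁)^((γ−1)/γ) ⇒ T₂ = 915×(0.212)^0.231 = 640 K; V₂ = 272 L.
ΔU = nCvΔT = 3.12×27.7×(640−915) = -23800 J.
Q = 0 for an adiabatic process, so W = −ΔU = 23800 J.
Net over both steps: W = 37000 J, Q = 57100 J, ΔU = 20100 J.

20100 J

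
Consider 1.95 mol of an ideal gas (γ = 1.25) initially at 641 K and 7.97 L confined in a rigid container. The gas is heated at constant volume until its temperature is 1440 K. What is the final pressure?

P₁ = nRT₁/V₁ = 1.95×8.314×641/7.97 = 1300 kPa.
Isochoric: V stays 7.97 L; P/T = const ⇒ T₂ = 1440 K, P₂ = 2930 kPa.

2930 kPa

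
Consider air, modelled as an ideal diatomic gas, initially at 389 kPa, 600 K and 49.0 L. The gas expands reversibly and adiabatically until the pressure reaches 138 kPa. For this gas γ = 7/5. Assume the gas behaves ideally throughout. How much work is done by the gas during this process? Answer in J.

12200 J

n = P₁V₁/(RT₁) = 389×49.0/(8.314×600) = 3.82 mol.
Adiabatic: T₂/T₁ = (P₂/P₁)^((γ−1)/γ) ⇒ T₂ = 600×(0.355)^0.286 = 446 K; V₂ = 103 L.
ΔU = nCvΔT = 3.82×20.8×(446−600) = -12200 J.
Q = 0 for an adiabatic process, so W = −ΔU = 12200 J.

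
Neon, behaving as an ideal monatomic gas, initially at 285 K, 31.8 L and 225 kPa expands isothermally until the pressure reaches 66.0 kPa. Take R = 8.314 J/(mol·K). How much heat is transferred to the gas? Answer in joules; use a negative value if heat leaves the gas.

n = P₁V₁/(RT₁) = 225×31.8/(8.314×285) = 3.02 mol.
Isothermal: T stays 285 K; PV = const ⇒ V₂ = 108 L, P₂ = 66.0 kPa.
ΔU = 0 (ideal gas, T constant).
W = nRT ln(V₂/V₁) = 3.02×8.314×285×ln(3.41) = 8780 J.
Q = ΔU + W = 8780 J.

8780 J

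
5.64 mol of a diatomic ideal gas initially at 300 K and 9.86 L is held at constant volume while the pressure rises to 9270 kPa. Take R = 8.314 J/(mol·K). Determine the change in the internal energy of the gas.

P₁ = nRT₁/V₁ = 5.64×8.314×300/9.86 = 1430 kPa.
Isochoric: V stays 9.86 L; P/T = const ⇒ T₂ = 1950 K, P₂ = 9270 kPa.
For an ideal gas ΔU = nCvΔT with Cv = (5/2)R = 20.8 J/(mol·K).
ΔU = 5.64×20.8×(1950−300) = 193000 J.

193000 J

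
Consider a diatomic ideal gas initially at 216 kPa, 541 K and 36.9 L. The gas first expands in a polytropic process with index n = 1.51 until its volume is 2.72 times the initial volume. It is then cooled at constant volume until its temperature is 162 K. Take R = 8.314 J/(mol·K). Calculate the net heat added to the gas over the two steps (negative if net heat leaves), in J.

-7710 J

n = P₁V₁/(RT₁) = 216×36.9/(8.314×541) = 1.77 mol.
Step 1 — Polytropic n=1.51: T₂ = T₁(V₁/V₂)^(n−1) = 541×(0.368)^0.51 = 325 K; P₂ = P₁(V₁/V₂)^n = 47.7 kPa.
W = (P₁V₁−P₂V₂)/(n−1) = (216×36.9−47.7×100)/0.51 = 6250 J.
ΔU = nCvΔT = 1.77×20.8×(325−541) = -7960 J.
Q = ΔU + W = -1720 J.
State after step 1: P = 47.7 kPa, V = 100 L, T = 325 K.
Step 2 — Isochoric: V stays 100 L; P/T = const ⇒ T₂ = 162 K, P₂ = 23.8 kPa.
W = 0 (no volume change).
ΔU = nCvΔT = 1.77×20.8×(162−325) = -5990 J.
Q = ΔU = -5990 J.
Net over both steps: W = 6250 J, Q = -7710 J, ΔU = -14000 J.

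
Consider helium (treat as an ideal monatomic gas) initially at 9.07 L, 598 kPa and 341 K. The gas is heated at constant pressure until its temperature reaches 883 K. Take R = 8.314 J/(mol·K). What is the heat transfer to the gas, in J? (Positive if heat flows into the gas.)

21600 J

n = P₁V₁/(RT₁) = 598×9.07/(8.314×341) = 1.91 mol.
Isobaric: P stays 598 kPa; V/T = const ⇒ T₂ = 883 K, V₂ = 23.5 L.
W = PΔV = 598×(23.5−9.07) kPa·L = 8620 J.
ΔU = nCvΔT = 1.91×12.5×(883−341) = 12900 J.
Q = ΔU + W = nCpΔT = 21600 J.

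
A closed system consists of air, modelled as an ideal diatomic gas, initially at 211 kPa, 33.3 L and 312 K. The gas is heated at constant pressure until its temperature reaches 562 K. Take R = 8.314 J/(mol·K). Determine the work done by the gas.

5630 J

n = P₁V₁/(RT₁) = 211×33.3/(8.314×312) = 2.71 mol.
Isobaric: P stays 211 kPa; V/T = const ⇒ T₂ = 562 K, V₂ = 60.0 L.
W = PΔV = 211×(60.0−33.3) kPa·L = 5630 J.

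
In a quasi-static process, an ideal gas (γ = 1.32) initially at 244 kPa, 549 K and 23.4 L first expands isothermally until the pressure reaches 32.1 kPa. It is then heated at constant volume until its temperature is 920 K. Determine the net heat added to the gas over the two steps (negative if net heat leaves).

23600 J

n = P₁V₁/(RT₁) = 244×23.4/(8.314×549) = 1.25 mol.
Step 1 — Isothermal: T stays 549 K; PV = const ⇒ V₂ = 178 L, P₂ = 32.1 kPa.
ΔU = 0 (ideal gas, T constant).
W = nRT ln(V₂/V₁) = 1.25×8.314×549×ln(7.60) = 11600 J.
Q = ΔU + W = 11600 J.
State after step 1: P = 32.1 kPa, V = 178 L, T = 549 K.
Step 2 — Isochoric: V stays 178 L; P/T = const ⇒ T₂ = 920 K, P₂ = 53.8 kPa.
W = 0 (no volume change).
ΔU = nCvΔT = 1.25×26.0×(920−549) = 12100 J.
Q = ΔU = 12100 J.
Net over both steps: W = 11600 J, Q = 23600 J, ΔU = 12100 J.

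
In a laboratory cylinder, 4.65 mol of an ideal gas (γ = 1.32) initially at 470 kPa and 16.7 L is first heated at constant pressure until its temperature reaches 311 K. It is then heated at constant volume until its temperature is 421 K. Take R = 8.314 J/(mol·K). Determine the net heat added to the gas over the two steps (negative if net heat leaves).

T₁ = P₁V₁/(nR) = 470×16.7/(4.65×8.314) = 203 K.
Step 1 — Isobaric: P stays 470 kPa; V/T = const ⇒ T₂ = 311 K, V₂ = 25.6 L.
W = PΔV = 470×(25.6−16.7) kPa·L = 4170 J.
ΔU = nCvΔT = 4.65×26.0×(311−203) = 13000 J.
Q = ΔU + W = nCpΔT = 17200 J.
State after step 1: P = 470 kPa, V = 25.6 L, T = 311 K.
Step 2 — Isochoric: V stays 25.6 L; P/T = const ⇒ T₂ = 421 K, P₂ = 636 kPa.
W = 0 (no volume change).
ΔU = nCvΔT = 4.65×26.0×(421−311) = 13300 J.
Q = ΔU = 13300 J.
Net over both steps: W = 4170 J, Q = 30500 J, ΔU = 26300 J.

30500 J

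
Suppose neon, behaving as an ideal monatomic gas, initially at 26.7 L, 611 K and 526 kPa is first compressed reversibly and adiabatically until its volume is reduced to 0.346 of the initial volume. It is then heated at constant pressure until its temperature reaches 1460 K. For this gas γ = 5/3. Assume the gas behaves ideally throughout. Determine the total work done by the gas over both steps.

n = P₁V₁/(RT₁) = 526×26.7/(8.314×611) = 2.76 mol.
Step 1 — Adiabatic: TV^(γ−1) = const ⇒ T₂ = 611×(2.89)^0.667 = 1240 K; PV^γ = const ⇒ P₂ = 3080 kPa.
ΔU = nCvΔT = 2.76×12.5×(1240−611) = 21700 J.
Q = 0 for an adiabatic process, so W = −ΔU = -21700 J.
State after step 1: P = 3080 kPa, V = 9.24 L, T = 1240 K.
Step 2 — Isobaric: P stays 3080 kPa; V/T = const ⇒ T₂ = 1460 K, V₂ = 10.9 L.
W = PΔV = 3080×(10.9−9.24) kPa·L = 5060 J.
ΔU = nCvΔT = 2.76×12.5×(1460−1240) = 7590 J.
Q = ΔU + W = nCpΔT = 12700 J.
Net over both steps: W = -16600 J, Q = 12700 J, ΔU = 29300 J.

-16600 J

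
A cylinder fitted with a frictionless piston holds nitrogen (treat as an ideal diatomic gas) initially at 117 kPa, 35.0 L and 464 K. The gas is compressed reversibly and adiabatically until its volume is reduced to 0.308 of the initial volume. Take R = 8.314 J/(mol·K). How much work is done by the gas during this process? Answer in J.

-6160 J

n = P₁V₁/(RT₁) = 117×35.0/(8.314×464) = 1.06 mol.
Adiabatic: TV^(γ−1) = const ⇒ T₂ = 464×(3.25)^0.400 = 743 K; PV^γ = const ⇒ P₂ = 608 kPa.
ΔU = nCvΔT = 1.06×20.8×(743−464) = 6160 J.
Q = 0 for an adiabatic process, so W = −ΔU = -6160 J.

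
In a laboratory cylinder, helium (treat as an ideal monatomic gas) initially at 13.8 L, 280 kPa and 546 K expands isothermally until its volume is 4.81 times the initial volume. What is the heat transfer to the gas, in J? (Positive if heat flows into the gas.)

n = P₁V₁/(RT₁) = 280×13.8/(8.314×546) = 0.851 mol.
Isothermal: T stays 546 K; PV = const ⇒ V₂ = 66.4 L, P₂ = 58.2 kPa.
ΔU = 0 (ideal gas, T constant).
W = nRT ln(V₂/V₁) = 0.851×8.314×546×ln(4.81) = 6070 J.
Q = ΔU + W = 6070 J.

6070 J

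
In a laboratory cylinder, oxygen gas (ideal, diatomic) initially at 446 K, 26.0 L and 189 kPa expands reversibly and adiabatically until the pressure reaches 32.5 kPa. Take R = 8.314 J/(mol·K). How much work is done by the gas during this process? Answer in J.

n = P₁V₁/(RT₁) = 189×26.0/(8.314×446) = 1.33 mol.
Adiabatic: T₂/T₁ = (P₂/P₁)^((γ−1)/γ) ⇒ T₂ = 446×(0.172)^0.286 = 270 K; V₂ = 91.4 L.
ΔU = nCvΔT = 1.33×20.8×(270−446) = -4860 J.
Q = 0 for an adiabatic process, so W = −ΔU = 4860 J.

4860 J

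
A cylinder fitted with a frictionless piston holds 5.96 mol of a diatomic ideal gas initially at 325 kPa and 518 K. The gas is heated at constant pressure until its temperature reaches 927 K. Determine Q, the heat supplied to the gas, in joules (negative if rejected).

70900 J

V₁ = nRT₁/P₁ = 5.96×8.314×518/325 = 79.0 L.
Isobaric: P stays 325 kPa; V/T = const ⇒ T₂ = 927 K, V₂ = 141 L.
W = PΔV = 325×(141−79.0) kPa·L = 20300 J.
ΔU = nCvΔT = 5.96×20.8×(927−518) = 50700 J.
Q = ΔU + W = nCpΔT = 70900 J.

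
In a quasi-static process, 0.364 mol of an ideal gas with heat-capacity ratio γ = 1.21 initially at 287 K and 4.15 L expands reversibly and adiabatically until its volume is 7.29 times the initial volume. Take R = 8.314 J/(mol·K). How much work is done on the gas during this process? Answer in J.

P₁ = nRT₁/V₁ = 0.364×8.314×287/4.15 = 209 kPa.
Adiabatic: TV^(γ−1) = const ⇒ T₂ = 287×(0.137)^0.210 = 189 K; PV^γ = const ⇒ P₂ = 18.9 kPa.
ΔU = nCvΔT = 0.364×39.6×(189−287) = -1410 J.
Q = 0 for an adiabatic process, so W = −ΔU = 1410 J.
Work done on the gas = −W_by = -1410 J.

-1410 J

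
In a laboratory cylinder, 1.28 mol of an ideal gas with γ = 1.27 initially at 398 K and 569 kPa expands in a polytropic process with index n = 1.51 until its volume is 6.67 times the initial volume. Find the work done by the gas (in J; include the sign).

5150 J

V₁ = nRT₁/P₁ = 1.28×8.314×398/569 = 7.44 L.
Polytropic n=1.51: T₂ = T₁(V₁/V₂)^(n−1) = 398×(0.150)^0.51 = 151 K; P₂ = P₁(V₁/V₂)^n = 32.4 kPa.
W = (P₁V₁−P₂V₂)/(n−1) = (569×7.44−32.4×49.6)/0.51 = 5150 J.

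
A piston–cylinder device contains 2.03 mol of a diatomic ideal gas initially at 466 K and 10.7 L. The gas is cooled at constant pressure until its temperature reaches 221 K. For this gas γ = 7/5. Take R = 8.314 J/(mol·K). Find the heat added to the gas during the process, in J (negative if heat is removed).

P₁ = nRT₁/V₁ = 2.03×8.314×466/10.7 = 735 kPa.
Isobaric: P stays 735 kPa; V/T = const ⇒ T₂ = 221 K, V₂ = 5.07 L.
W = PΔV = 735×(5.07−10.7) kPa·L = -4130 J.
ΔU = nCvΔT = 2.03×20.8×(221−466) = -10300 J.
Q = ΔU + W = nCpΔT = -14500 J.

-14500 J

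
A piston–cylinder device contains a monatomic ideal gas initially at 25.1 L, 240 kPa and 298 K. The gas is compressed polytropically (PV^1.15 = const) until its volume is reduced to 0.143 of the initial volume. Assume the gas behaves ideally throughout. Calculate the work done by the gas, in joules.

-13600 J

n = P₁V₁/(RT₁) = 240×25.1/(8.314×298) = 2.43 mol.
Polytropic n=1.15: T₂ = T₁(V₁/V₂)^(n−1) = 298×(6.99)^0.15 = 399 K; P₂ = P₁(V₁/V₂)^n = 2250 kPa.
W = (P₁V₁−P₂V₂)/(n−1) = (240×25.1−2250×3.59)/0.15 = -13600 J.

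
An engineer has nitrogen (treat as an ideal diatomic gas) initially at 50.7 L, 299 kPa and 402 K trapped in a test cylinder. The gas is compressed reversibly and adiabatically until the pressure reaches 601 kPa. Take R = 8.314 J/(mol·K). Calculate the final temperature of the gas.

491 K

Adiabatic: T₂/T₁ = (P₂/P₁)^((γ−1)/γ) ⇒ T₂ = 402×(2.01)^0.286 = 491 K; V₂ = 30.8 L.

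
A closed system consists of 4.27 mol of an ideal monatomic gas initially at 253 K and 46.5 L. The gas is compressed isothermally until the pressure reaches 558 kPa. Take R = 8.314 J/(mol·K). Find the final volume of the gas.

16.1 L

P₁ = nRT₁/V₁ = 4.27×8.314×253/46.5 = 193 kPa.
Isothermal: T stays 253 K; PV = const ⇒ V₂ = 16.1 L, P₂ = 558 kPa.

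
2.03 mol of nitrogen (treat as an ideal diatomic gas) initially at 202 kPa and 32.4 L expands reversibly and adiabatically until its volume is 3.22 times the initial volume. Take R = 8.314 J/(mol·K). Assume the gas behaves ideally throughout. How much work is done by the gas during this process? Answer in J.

6110 J

T₁ = P₁V₁/(nR) = 202×32.4/(2.03×8.314) = 388 K.
Adiabatic: TV^(γ−1) = const ⇒ T₂ = 388×(0.311)^0.400 = 243 K; PV^γ = const ⇒ P₂ = 39.3 kPa.
ΔU = nCvΔT = 2.03×20.8×(243−388) = -6110 J.
Q = 0 for an adiabatic process, so W = −ΔU = 6110 J.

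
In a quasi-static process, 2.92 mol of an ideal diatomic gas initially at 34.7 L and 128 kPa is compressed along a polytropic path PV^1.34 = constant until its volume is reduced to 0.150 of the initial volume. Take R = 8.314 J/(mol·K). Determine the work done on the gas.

11800 J

T₁ = P₁V₁/(nR) = 128×34.7/(2.92×8.314) = 183 K.
Polytropic n=1.34: T₂ = T₁(V₁/V₂)^(n−1) = 183×(6.67)^0.34 = 349 K; P₂ = P₁(V₁/V₂)^n = 1630 kPa.
W = (P₁V₁−P₂V₂)/(n−1) = (128×34.7−1630×5.21)/0.34 = -11800 J.
Work done on the gas = −W_by = 11800 J.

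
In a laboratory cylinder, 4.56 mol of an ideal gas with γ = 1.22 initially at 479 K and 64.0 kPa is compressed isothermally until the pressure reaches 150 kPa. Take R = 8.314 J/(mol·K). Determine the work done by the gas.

-15500 J

V₁ = nRT₁/P₁ = 4.56×8.314×479/64.0 = 284 L.
Isothermal: T stays 479 K; PV = const ⇒ V₂ = 121 L, P₂ = 150 kPa.
W = nRT ln(V₂/V₁) = 4.56×8.314×479×ln(0.427) = -15500 J.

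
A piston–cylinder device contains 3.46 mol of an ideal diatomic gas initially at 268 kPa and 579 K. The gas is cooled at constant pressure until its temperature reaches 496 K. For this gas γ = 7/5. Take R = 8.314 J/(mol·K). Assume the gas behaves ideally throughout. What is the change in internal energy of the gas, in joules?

V₁ = nRT₁/P₁ = 3.46×8.314×579/268 = 62.1 L.
Isobaric: P stays 268 kPa; V/T = const ⇒ T₂ = 496 K, V₂ = 53.2 L.
For an ideal gas ΔU = nCvΔT with Cv = (5/2)R = 20.8 J/(mol·K).
ΔU = 3.46×20.8×(496−579) = -5970 J.

-5970 J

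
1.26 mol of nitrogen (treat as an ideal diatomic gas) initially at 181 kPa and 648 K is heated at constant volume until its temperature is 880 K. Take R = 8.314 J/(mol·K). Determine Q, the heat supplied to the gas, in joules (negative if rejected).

V₁ = nRT₁/P₁ = 1.26×8.314×648/181 = 37.5 L.
Isochoric: V stays 37.5 L; P/T = const ⇒ T₂ = 880 K, P₂ = 246 kPa.
W = 0 (no volume change).
ΔU = nCvΔT = 1.26×20.8×(880−648) = 6080 J.
Q = ΔU = 6080 J.

6080 J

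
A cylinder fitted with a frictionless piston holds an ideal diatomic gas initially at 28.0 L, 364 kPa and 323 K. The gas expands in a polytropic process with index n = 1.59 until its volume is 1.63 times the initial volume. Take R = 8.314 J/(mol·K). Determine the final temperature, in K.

242 K

Polytropic n=1.59: T₂ = T₁(V₁/V₂)^(n−1) = 323×(0.613)^0.59 = 242 K; P₂ = P₁(V₁/V₂)^n = 167 kPa.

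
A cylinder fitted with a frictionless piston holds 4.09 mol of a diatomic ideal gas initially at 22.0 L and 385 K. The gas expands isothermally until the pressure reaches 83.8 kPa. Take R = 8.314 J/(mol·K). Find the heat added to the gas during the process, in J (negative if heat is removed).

P₁ = nRT₁/V₁ = 4.09×8.314×385/22.0 = 595 kPa.
Isothermal: T stays 385 K; PV = const ⇒ V₂ = 156 L, P₂ = 83.8 kPa.
ΔU = 0 (ideal gas, T constant).
W = nRT ln(V₂/V₁) = 4.09×8.314×385×ln(7.10) = 25700 J.
Q = ΔU + W = 25700 J.

25700 J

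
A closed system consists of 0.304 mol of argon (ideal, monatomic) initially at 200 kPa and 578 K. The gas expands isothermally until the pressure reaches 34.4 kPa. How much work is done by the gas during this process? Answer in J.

2570 J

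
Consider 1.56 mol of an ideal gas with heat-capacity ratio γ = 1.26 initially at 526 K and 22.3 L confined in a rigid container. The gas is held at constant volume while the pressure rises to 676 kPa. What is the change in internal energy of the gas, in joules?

31700 J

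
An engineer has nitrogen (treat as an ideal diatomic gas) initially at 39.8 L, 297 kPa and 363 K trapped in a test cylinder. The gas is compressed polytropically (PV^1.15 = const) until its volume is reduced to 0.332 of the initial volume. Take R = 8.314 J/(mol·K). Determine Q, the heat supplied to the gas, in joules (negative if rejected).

-8860 J

n = P₁V₁/(RT₁) = 297×39.8/(8.314×363) = 3.92 mol.
Polytropic n=1.15: T₂ = T₁(V₁/V₂)^(n−1) = 363×(3.01)^0.15 = 428 K; P₂ = P₁(V₁/V₂)^n = 1060 kPa.
W = (P₁V₁−P₂V₂)/(n−1) = (297×39.8−1060×13.2)/0.15 = -14200 J.
ΔU = nCvΔT = 3.92×20.8×(428−363) = 5320 J.
Q = ΔU + W = -8860 J.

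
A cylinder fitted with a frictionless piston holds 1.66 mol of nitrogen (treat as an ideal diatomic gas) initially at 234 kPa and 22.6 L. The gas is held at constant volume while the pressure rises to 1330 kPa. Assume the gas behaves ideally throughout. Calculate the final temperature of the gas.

2180 K

T₁ = P₁V₁/(nR) = 234×22.6/(1.66×8.314) = 383 K.
Isochoric: V stays 22.6 L; P/T = const ⇒ T₂ = 2180 K, P₂ = 1330 kPa.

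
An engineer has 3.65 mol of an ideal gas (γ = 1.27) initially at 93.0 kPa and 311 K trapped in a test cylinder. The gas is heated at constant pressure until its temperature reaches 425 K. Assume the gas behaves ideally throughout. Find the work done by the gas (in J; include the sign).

3460 J

V₁ = nRT₁/P₁ = 3.65×8.314×311/93.0 = 101 L.
Isobaric: P stays 93.0 kPa; V/T = const ⇒ T₂ = 425 K, V₂ = 139 L.
W = PΔV = 93.0×(139−101) kPa·L = 3460 J.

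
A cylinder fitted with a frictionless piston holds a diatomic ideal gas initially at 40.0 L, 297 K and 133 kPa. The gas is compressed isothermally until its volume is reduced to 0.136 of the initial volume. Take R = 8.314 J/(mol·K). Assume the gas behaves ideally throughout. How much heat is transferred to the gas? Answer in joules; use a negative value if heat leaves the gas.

-10600 J

n = P₁V₁/(RT₁) = 133×40.0/(8.314×297) = 2.15 mol.
Isothermal: T stays 297 K; PV = const ⇒ V₂ = 5.44 L, P₂ = 978 kPa.
ΔU = 0 (ideal gas, T constant).
W = nRT ln(V₂/V₁) = 2.15×8.314×297×ln(0.136) = -10600 J.
Q = ΔU + W = -10600 J.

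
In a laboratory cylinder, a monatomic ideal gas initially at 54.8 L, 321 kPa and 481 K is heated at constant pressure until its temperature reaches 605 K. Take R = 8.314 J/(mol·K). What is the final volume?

Isobaric: P stays 321 kPa; V/T = const ⇒ T₂ = 605 K, V₂ = 68.9 L.

68.9 L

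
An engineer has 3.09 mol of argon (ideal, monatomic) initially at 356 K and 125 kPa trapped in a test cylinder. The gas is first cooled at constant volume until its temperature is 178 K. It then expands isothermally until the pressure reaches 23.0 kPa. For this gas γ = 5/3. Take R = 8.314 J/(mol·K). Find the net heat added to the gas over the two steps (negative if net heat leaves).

V₁ = nRT₁/P₁ = 3.09×8.314×356/125 = 73.2 L.
Step 1 — Isochoric: V stays 73.2 L; P/T = const ⇒ T₂ = 178 K, P₂ = 62.5 kPa.
W = 0 (no volume change).
ΔU = nCvΔT = 3.09×12.5×(178−356) = -6860 J.
Q = ΔU = -6860 J.
State after step 1: P = 62.5 kPa, V = 73.2 L, T = 178 K.
Step 2 — Isothermal: T stays 178 K; PV = const ⇒ V₂ = 199 L, P₂ = 23.0 kPa.
ΔU = 0 (ideal gas, T constant).
W = nRT ln(V₂/V₁) = 3.09×8.314×178×ln(2.72) = 4570 J.
Q = ΔU + W = 4570 J.
Net over both steps: W = 4570 J, Q = -2290 J, ΔU = -6860 J.

-2290 J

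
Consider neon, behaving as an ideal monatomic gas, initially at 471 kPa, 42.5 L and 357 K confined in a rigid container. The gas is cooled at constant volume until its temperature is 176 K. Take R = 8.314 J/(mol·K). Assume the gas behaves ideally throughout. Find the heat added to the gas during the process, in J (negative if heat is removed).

-15200 J

n = P₁V₁/(RT₁) = 471×42.5/(8.314×357) = 6.74 mol.
Isochoric: V stays 42.5 L; P/T = const ⇒ T₂ = 176 K, P₂ = 232 kPa.
W = 0 (no volume change).
ΔU = nCvΔT = 6.74×12.5×(176−357) = -15200 J.
Q = ΔU = -15200 J.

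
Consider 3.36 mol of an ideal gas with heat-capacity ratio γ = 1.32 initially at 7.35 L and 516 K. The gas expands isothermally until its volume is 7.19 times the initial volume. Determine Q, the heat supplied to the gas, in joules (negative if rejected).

28400 J

P₁ = nRT₁/V₁ = 3.36×8.314×516/7.35 = 1960 kPa.
Isothermal: T stays 516 K; PV = const ⇒ V₂ = 52.8 L, P₂ = 273 kPa.
ΔU = 0 (ideal gas, T constant).
W = nRT ln(V₂/V₁) = 3.36×8.314×516×ln(7.19) = 28400 J.
Q = ΔU + W = 28400 J.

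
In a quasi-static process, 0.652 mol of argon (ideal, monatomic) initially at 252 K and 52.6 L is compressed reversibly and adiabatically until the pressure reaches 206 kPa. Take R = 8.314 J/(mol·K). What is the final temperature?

P₁ = nRT₁/V₁ = 0.652×8.314×252/52.6 = 26.0 kPa.
Adiabatic: T₂/T₁ = (P₂/P₁)^((γ−1)/γ) ⇒ T₂ = 252×(7.93)^0.400 = 577 K; V₂ = 15.2 L.

577 K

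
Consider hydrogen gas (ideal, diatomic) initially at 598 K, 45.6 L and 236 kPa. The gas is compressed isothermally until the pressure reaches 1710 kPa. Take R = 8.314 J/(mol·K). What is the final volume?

Isothermal: T stays 598 K; PV = const ⇒ V₂ = 6.29 L, P₂ = 1710 kPa.

6.29 L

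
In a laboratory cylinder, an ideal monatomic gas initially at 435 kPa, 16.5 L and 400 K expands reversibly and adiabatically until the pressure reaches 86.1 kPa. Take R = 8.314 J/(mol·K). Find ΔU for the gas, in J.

-5130 J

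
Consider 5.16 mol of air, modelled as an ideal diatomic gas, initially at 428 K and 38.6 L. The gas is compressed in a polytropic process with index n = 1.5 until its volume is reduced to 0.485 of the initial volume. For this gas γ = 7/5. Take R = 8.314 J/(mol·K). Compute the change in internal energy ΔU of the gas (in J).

20000 J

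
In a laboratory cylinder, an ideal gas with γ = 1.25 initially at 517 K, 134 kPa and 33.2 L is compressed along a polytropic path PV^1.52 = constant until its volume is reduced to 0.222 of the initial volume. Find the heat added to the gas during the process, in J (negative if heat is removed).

11000 J

n = P₁V₁/(RT₁) = 134×33.2/(8.314×517) = 1.04 mol.
Polytropic n=1.52: T₂ = T₁(V₁/V₂)^(n−1) = 517×(4.50)^0.52 = 1130 K; P₂ = P₁(V₁/V₂)^n = 1320 kPa.
W = (P₁V₁−P₂V₂)/(n−1) = (134×33.2−1320×7.37)/0.52 = -10200 J.
ΔU = nCvΔT = 1.04×33.3×(1130−517) = 21100 J.
Q = ΔU + W = 11000 J.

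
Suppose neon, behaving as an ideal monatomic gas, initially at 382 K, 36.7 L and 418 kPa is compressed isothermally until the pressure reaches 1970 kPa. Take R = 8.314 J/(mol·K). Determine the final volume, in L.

7.79 L

Isothermal: T stays 382 K; PV = const ⇒ V₂ = 7.79 L, P₂ = 1970 kPa.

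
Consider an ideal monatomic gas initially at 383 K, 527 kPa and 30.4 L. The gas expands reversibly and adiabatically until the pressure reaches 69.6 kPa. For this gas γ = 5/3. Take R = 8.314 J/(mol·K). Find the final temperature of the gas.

Adiabatic: T₂/T₁ = (P₂/P₁)^((γ−1)/γ) ⇒ T₂ = 383×(0.132)^0.400 = 170 K; V₂ = 102 L.

170 K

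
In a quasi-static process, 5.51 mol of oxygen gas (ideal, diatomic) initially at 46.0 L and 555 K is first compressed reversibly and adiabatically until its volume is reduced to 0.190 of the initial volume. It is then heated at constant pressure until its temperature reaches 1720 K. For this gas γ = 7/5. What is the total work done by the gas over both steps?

P₁ = nRT₁/V₁ = 5.51×8.314×555/46.0 = 553 kPa.
Step 1 — Adiabatic: TV^(γ−1) = const ⇒ T₂ = 555×(5.26)^0.400 = 1080 K; PV^γ = const ⇒ P₂ = 5650 kPa.
ΔU = nCvΔT = 5.51×20.8×(1080−555) = 59900 J.
Q = 0 for an adiabatic process, so W = −ΔU = -59900 J.
State after step 1: P = 5650 kPa, V = 8.74 L, T = 1080 K.
Step 2 — Isobaric: P stays 5650 kPa; V/T = const ⇒ T₂ = 1720 K, V₂ = 13.9 L.
W = PΔV = 5650×(13.9−8.74) kPa·L = 29400 J.
ΔU = nCvΔT = 5.51×20.8×(1720−1080) = 73500 J.
Q = ΔU + W = nCpΔT = 103000 J.
Net over both steps: W = -30600 J, Q = 103000 J, ΔU = 133000 J.

-30600 J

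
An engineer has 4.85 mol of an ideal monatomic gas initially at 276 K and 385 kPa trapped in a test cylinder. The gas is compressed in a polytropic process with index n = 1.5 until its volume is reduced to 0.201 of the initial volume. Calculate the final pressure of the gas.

V₁ = nRT₁/P₁ = 4.85×8.314×276/385 = 28.9 L.
Polytropic n=1.5: T₂ = T₁(V₁/V₂)^(n−1) = 276×(4.98)^0.50 = 616 K; P₂ = P₁(V₁/V₂)^n = 4270 kPa.

4270 kPa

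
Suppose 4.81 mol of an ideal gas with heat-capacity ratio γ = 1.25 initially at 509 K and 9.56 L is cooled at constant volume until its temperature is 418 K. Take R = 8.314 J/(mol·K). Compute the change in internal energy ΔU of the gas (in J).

-14600 J

P₁ = nRT₁/V₁ = 4.81×8.314×509/9.56 = 2130 kPa.
Isochoric: V stays 9.56 L; P/T = const ⇒ T₂ = 418 K, P₂ = 1750 kPa.
For an ideal gas ΔU = nCvΔT with Cv = R/(γ−1) = 33.3 J/(mol·K).
ΔU = 4.81×33.3×(418−509) = -14600 J.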